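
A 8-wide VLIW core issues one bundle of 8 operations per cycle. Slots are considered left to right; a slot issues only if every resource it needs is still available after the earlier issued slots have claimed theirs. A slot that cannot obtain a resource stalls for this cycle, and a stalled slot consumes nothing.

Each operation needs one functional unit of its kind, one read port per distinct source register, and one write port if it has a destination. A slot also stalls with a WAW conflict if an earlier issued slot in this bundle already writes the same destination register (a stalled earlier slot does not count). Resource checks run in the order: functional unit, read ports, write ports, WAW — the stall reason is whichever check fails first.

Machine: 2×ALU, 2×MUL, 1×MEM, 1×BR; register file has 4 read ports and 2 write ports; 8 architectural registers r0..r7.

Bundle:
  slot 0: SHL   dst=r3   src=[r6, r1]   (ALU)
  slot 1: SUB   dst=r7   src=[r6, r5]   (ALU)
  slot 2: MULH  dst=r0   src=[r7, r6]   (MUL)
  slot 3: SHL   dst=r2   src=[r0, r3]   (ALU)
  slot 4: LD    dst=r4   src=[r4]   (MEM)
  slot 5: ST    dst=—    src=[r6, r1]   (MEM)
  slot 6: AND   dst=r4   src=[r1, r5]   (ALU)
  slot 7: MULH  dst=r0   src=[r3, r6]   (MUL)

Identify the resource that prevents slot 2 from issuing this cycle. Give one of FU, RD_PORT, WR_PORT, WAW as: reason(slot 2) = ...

  0. ALU→r3 ⇒ go  {1A/2Mu/1Ld/1B | 2r 1w}
  1. ALU→r7 ⇒ go  {0A/2Mu/1Ld/1B | 0r 0w}
  2. MUL→r0 ⇒ no(RD_PORT)  {0A/2Mu/1Ld/1B | 0r 0w}
  3. ALU→r2 ⇒ no(FU)  {0A/2Mu/1Ld/1B | 0r 0w}
  4. MEM→r4 ⇒ no(RD_PORT)  {0A/2Mu/1Ld/1B | 0r 0w}
  5. MEM ⇒ no(RD_PORT)  {0A/2Mu/1Ld/1B | 0r 0w}
  6. ALU→r4 ⇒ no(FU)  {0A/2Mu/1Ld/1B | 0r 0w}
  7. MUL→r0 ⇒ no(RD_PORT)  {0A/2Mu/1Ld/1B | 0r 0w}

reason(slot 2) = RD_PORT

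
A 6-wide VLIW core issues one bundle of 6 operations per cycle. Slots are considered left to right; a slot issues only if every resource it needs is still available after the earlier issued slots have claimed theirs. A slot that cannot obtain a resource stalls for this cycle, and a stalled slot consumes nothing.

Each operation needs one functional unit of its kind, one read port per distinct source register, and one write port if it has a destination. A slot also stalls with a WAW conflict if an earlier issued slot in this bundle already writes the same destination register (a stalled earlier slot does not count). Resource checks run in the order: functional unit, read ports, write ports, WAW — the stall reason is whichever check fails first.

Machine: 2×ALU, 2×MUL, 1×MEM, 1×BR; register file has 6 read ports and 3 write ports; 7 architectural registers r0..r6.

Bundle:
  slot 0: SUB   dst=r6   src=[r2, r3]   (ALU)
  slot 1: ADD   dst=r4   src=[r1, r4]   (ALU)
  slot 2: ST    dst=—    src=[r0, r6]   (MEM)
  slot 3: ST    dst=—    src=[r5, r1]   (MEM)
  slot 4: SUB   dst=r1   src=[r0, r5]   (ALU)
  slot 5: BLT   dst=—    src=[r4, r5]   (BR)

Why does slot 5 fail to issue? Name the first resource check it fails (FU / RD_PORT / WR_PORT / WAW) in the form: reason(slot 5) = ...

[0] ALU needs rd=2 wr=1: ok; after: ALU=1 MUL=2 MEM=1 BR=1, R=4, W=2
[1] ALU needs rd=2 wr=1: ok; after: ALU=0 MUL=2 MEM=1 BR=1, R=2, W=1
[2] MEM needs rd=2 wr=0: ok; after: ALU=0 MUL=2 MEM=0 BR=1, R=0, W=1
[3] MEM needs rd=2 wr=0: FU; after: ALU=0 MUL=2 MEM=0 BR=1, R=0, W=1
[4] ALU needs rd=2 wr=1: FU; after: ALU=0 MUL=2 MEM=0 BR=1, R=0, W=1
[5] BR needs rd=2 wr=0: RD_PORT; after: ALU=0 MUL=2 MEM=0 BR=1, R=0, W=1

reason(slot 5) = RD_PORT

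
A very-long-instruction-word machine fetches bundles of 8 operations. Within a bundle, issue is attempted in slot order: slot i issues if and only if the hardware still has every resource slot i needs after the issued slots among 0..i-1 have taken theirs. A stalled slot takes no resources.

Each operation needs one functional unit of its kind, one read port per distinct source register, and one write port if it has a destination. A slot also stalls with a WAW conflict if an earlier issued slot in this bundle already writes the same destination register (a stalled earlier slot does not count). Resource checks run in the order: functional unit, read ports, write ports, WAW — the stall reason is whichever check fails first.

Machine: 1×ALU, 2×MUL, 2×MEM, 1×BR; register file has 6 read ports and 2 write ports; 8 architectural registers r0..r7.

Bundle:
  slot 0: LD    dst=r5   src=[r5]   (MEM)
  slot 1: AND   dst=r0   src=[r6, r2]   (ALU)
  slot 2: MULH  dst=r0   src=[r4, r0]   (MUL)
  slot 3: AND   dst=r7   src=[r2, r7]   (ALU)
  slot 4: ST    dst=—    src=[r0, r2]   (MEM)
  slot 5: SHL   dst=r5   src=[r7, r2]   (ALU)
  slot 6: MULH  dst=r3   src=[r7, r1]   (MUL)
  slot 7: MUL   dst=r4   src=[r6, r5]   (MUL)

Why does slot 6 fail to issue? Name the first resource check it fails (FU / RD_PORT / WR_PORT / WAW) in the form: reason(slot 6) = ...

reason(slot 6) = RD_PORT

[0] MEM needs rd=1 wr=1: ok; after: ALU=1 MUL=2 MEM=1 BR=1, R=5, W=1
[1] ALU needs rd=2 wr=1: ok; after: ALU=0 MUL=2 MEM=1 BR=1, R=3, W=0
[2] MUL needs rd=2 wr=1: WR_PORT; after: ALU=0 MUL=2 MEM=1 BR=1, R=3, W=0
[3] ALU needs rd=2 wr=1: FU; after: ALU=0 MUL=2 MEM=1 BR=1, R=3, W=0
[4] MEM needs rd=2 wr=0: ok; after: ALU=0 MUL=2 MEM=0 BR=1, R=1, W=0
[5] ALU needs rd=2 wr=1: FU; after: ALU=0 MUL=2 MEM=0 BR=1, R=1, W=0
[6] MUL needs rd=2 wr=1: RD_PORT; after: ALU=0 MUL=2 MEM=0 BR=1, R=1, W=0
[7] MUL needs rd=2 wr=1: RD_PORT; after: ALU=0 MUL=2 MEM=0 BR=1, R=1, W=0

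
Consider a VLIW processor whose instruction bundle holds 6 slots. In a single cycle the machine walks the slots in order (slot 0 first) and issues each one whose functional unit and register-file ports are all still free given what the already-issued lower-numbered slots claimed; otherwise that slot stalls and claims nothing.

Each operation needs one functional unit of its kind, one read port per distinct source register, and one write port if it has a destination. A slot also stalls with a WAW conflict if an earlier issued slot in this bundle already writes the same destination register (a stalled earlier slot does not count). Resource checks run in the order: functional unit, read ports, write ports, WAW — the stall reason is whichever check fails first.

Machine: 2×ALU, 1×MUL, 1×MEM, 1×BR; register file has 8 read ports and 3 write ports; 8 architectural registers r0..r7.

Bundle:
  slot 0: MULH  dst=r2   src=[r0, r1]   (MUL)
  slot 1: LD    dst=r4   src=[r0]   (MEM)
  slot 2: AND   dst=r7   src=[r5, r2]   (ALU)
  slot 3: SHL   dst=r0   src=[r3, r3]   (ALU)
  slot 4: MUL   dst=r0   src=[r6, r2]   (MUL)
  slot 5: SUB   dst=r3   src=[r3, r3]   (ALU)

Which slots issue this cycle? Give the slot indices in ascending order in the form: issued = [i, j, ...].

issued = [0, 1, 2]

#0 MUL src=r0,r1 dispatched  <A:2 Mu:0 Ld:1 B:1 rd:6 wr:2>
#1 MEM src=r0 dispatched  <A:2 Mu:0 Ld:0 B:1 rd:5 wr:1>
#2 ALU src=r5,r2 dispatched  <A:1 Mu:0 Ld:0 B:1 rd:3 wr:0>
#3 ALU src=r3,r3 held:WR_PORT  <A:1 Mu:0 Ld:0 B:1 rd:3 wr:0>
#4 MUL src=r6,r2 held:FU  <A:1 Mu:0 Ld:0 B:1 rd:3 wr:0>
#5 ALU src=r3,r3 held:WR_PORT  <A:1 Mu:0 Ld:0 B:1 rd:3 wr:0>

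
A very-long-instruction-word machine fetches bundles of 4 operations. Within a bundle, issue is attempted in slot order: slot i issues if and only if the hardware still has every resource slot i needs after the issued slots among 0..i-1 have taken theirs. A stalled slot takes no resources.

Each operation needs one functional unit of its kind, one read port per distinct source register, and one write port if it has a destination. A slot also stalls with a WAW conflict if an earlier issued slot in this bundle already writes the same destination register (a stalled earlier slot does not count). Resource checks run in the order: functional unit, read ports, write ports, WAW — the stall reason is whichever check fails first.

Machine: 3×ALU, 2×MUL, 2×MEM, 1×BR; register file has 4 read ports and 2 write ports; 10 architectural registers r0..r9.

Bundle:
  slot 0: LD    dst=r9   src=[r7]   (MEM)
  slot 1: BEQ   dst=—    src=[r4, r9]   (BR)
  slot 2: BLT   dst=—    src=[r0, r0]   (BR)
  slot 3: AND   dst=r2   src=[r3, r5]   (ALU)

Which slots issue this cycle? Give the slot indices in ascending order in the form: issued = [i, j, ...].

issued = [0, 1]

slot 0 (MEM): ISSUE — free A3,Mu2,Ld1,B1 rp3 wp1
slot 1 (BR): ISSUE — free A3,Mu2,Ld1,B0 rp1 wp1
slot 2 (BR): stall FU — free A3,Mu2,Ld1,B0 rp1 wp1
slot 3 (ALU): stall RD_PORT — free A3,Mu2,Ld1,B0 rp1 wp1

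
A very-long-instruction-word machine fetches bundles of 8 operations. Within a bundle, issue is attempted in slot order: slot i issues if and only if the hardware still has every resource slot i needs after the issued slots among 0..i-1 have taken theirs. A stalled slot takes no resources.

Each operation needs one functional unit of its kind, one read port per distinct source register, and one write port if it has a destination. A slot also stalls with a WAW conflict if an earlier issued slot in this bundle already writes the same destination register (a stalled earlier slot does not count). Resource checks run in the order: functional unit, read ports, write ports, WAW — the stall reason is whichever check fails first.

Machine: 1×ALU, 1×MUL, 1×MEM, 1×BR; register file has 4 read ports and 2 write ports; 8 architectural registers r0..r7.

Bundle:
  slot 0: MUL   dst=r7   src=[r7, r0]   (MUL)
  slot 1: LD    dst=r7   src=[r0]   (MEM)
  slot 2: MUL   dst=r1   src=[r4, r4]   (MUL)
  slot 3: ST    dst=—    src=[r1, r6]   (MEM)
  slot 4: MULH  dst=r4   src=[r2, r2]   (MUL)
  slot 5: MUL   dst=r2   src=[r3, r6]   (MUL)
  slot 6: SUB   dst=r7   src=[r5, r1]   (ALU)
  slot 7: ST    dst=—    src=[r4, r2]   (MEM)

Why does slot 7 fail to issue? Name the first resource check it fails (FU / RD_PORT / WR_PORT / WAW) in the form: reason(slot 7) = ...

[0] MUL needs rd=2 wr=1: ok; after: ALU=1 MUL=0 MEM=1 BR=1, R=2, W=1
[1] MEM needs rd=1 wr=1: WAW; after: ALU=1 MUL=0 MEM=1 BR=1, R=2, W=1
[2] MUL needs rd=1 wr=1: FU; after: ALU=1 MUL=0 MEM=1 BR=1, R=2, W=1
[3] MEM needs rd=2 wr=0: ok; after: ALU=1 MUL=0 MEM=0 BR=1, R=0, W=1
[4] MUL needs rd=1 wr=1: FU; after: ALU=1 MUL=0 MEM=0 BR=1, R=0, W=1
[5] MUL needs rd=2 wr=1: FU; after: ALU=1 MUL=0 MEM=0 BR=1, R=0, W=1
[6] ALU needs rd=2 wr=1: RD_PORT; after: ALU=1 MUL=0 MEM=0 BR=1, R=0, W=1
[7] MEM needs rd=2 wr=0: FU; after: ALU=1 MUL=0 MEM=0 BR=1, R=0, W=1

reason(slot 7) = FU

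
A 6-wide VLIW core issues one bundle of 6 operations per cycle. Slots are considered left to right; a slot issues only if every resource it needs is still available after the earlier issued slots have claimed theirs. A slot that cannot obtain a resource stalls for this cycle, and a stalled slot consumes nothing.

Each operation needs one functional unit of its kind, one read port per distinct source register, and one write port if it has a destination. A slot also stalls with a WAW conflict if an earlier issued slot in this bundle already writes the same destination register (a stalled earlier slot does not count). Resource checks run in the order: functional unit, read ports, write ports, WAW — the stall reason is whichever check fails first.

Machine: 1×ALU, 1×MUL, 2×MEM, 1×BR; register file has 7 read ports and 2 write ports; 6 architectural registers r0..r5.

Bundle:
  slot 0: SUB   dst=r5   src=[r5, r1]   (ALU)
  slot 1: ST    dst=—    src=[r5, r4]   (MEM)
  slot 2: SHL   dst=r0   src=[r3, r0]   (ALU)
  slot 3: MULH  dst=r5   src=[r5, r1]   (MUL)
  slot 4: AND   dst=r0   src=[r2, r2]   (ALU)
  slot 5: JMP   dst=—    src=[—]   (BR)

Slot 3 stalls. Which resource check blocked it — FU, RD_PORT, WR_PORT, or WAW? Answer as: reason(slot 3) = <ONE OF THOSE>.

(0) want 1×ALU +2rd +1wr — yes → AL0|MU1|ME2|BR1|rd5|wr1
(1) want 1×MEM +2rd +0wr — yes → AL0|MU1|ME1|BR1|rd3|wr1
(2) want 1×ALU +2rd +1wr — FU → AL0|MU1|ME1|BR1|rd3|wr1
(3) want 1×MUL +2rd +1wr — WAW → AL0|MU1|ME1|BR1|rd3|wr1
(4) want 1×ALU +1rd +1wr — FU → AL0|MU1|ME1|BR1|rd3|wr1
(5) want 1×BR +0rd +0wr — yes → AL0|MU1|ME1|BR0|rd3|wr1

reason(slot 3) = WAW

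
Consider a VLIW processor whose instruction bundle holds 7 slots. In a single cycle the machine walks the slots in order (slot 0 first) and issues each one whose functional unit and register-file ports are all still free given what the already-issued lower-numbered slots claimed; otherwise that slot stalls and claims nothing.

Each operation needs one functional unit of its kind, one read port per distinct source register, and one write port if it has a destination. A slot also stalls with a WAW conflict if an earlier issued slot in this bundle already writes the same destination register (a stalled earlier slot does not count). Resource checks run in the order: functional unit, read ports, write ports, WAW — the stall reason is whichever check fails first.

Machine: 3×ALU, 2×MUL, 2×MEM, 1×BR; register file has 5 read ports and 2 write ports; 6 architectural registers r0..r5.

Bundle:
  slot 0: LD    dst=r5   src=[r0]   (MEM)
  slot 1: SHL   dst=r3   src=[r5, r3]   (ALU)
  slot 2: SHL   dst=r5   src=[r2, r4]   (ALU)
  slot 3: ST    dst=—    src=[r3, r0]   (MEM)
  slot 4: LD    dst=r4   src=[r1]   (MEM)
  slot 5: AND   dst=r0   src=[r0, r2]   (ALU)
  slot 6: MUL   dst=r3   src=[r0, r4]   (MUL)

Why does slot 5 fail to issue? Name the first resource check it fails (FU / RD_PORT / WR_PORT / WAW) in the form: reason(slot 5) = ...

reason(slot 5) = RD_PORT

#0 MEM src=r0 dispatched  <A:3 Mu:2 Ld:1 B:1 rd:4 wr:1>
#1 ALU src=r5,r3 dispatched  <A:2 Mu:2 Ld:1 B:1 rd:2 wr:0>
#2 ALU src=r2,r4 held:WR_PORT  <A:2 Mu:2 Ld:1 B:1 rd:2 wr:0>
#3 MEM src=r3,r0 dispatched  <A:2 Mu:2 Ld:0 B:1 rd:0 wr:0>
#4 MEM src=r1 held:FU  <A:2 Mu:2 Ld:0 B:1 rd:0 wr:0>
#5 ALU src=r0,r2 held:RD_PORT  <A:2 Mu:2 Ld:0 B:1 rd:0 wr:0>
#6 MUL src=r0,r4 held:RD_PORT  <A:2 Mu:2 Ld:0 B:1 rd:0 wr:0>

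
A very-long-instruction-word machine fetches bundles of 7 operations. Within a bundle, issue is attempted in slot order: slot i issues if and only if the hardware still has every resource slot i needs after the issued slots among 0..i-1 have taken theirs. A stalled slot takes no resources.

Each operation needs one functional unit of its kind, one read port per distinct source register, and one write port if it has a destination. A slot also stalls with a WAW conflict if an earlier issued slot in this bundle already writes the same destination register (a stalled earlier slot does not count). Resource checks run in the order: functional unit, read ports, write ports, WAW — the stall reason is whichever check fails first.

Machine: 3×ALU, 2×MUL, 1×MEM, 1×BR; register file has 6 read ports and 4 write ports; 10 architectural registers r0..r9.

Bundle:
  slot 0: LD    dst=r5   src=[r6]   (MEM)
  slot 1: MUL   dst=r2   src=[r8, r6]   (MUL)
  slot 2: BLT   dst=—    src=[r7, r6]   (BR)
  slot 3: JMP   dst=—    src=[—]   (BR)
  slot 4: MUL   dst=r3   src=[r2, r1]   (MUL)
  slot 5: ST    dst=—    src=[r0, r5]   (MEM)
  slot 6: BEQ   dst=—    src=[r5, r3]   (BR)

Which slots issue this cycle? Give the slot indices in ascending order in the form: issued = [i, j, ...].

#0 MEM src=r6 dispatched  <A:3 Mu:2 Ld:0 B:1 rd:5 wr:3>
#1 MUL src=r8,r6 dispatched  <A:3 Mu:1 Ld:0 B:1 rd:3 wr:2>
#2 BR src=r7,r6 dispatched  <A:3 Mu:1 Ld:0 B:0 rd:1 wr:2>
#3 BR src=- held:FU  <A:3 Mu:1 Ld:0 B:0 rd:1 wr:2>
#4 MUL src=r2,r1 held:RD_PORT  <A:3 Mu:1 Ld:0 B:0 rd:1 wr:2>
#5 MEM src=r0,r5 held:FU  <A:3 Mu:1 Ld:0 B:0 rd:1 wr:2>
#6 BR src=r5,r3 held:FU  <A:3 Mu:1 Ld:0 B:0 rd:1 wr:2>

issued = [0, 1, 2]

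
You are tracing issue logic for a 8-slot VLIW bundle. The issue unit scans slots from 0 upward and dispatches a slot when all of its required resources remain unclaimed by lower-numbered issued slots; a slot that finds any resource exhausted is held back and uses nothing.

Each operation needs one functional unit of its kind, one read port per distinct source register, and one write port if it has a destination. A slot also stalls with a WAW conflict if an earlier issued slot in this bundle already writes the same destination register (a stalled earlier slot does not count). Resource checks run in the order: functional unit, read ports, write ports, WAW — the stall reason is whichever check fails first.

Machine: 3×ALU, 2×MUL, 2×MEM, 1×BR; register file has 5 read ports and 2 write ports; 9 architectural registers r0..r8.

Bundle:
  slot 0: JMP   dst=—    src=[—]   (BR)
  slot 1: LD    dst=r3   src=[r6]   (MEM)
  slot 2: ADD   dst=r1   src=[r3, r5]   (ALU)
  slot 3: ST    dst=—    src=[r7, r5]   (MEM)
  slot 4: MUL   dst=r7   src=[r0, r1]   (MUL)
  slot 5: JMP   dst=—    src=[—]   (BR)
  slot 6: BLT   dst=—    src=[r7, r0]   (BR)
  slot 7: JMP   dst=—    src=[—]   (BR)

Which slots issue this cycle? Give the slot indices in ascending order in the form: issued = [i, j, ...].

#0 BR src=- dispatched  <A:3 Mu:2 Ld:2 B:0 rd:5 wr:2>
#1 MEM src=r6 dispatched  <A:3 Mu:2 Ld:1 B:0 rd:4 wr:1>
#2 ALU src=r3,r5 dispatched  <A:2 Mu:2 Ld:1 B:0 rd:2 wr:0>
#3 MEM src=r7,r5 dispatched  <A:2 Mu:2 Ld:0 B:0 rd:0 wr:0>
#4 MUL src=r0,r1 held:RD_PORT  <A:2 Mu:2 Ld:0 B:0 rd:0 wr:0>
#5 BR src=- held:FU  <A:2 Mu:2 Ld:0 B:0 rd:0 wr:0>
#6 BR src=r7,r0 held:FU  <A:2 Mu:2 Ld:0 B:0 rd:0 wr:0>
#7 BR src=- held:FU  <A:2 Mu:2 Ld:0 B:0 rd:0 wr:0>

issued = [0, 1, 2, 3]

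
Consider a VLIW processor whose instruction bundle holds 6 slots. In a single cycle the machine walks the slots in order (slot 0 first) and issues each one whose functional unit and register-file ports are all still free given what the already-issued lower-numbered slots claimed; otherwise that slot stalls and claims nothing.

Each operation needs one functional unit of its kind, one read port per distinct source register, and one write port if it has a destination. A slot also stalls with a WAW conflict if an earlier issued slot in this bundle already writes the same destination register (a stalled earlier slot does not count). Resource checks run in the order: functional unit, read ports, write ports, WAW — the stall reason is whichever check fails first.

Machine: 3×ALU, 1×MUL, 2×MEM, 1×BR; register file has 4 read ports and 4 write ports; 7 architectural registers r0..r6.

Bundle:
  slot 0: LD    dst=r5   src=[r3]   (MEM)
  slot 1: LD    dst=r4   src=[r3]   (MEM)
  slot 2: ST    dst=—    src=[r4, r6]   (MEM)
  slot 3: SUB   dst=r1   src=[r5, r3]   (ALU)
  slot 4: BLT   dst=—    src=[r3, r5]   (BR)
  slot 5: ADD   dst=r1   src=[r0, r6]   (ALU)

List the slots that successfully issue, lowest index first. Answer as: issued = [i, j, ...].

issued = [0, 1, 3]

  0. MEM→r5 ⇒ go  {3A/1Mu/1Ld/1B | 3r 3w}
  1. MEM→r4 ⇒ go  {3A/1Mu/0Ld/1B | 2r 2w}
  2. MEM ⇒ no(FU)  {3A/1Mu/0Ld/1B | 2r 2w}
  3. ALU→r1 ⇒ go  {2A/1Mu/0Ld/1B | 0r 1w}
  4. BR ⇒ no(RD_PORT)  {2A/1Mu/0Ld/1B | 0r 1w}
  5. ALU→r1 ⇒ no(RD_PORT)  {2A/1Mu/0Ld/1B | 0r 1w}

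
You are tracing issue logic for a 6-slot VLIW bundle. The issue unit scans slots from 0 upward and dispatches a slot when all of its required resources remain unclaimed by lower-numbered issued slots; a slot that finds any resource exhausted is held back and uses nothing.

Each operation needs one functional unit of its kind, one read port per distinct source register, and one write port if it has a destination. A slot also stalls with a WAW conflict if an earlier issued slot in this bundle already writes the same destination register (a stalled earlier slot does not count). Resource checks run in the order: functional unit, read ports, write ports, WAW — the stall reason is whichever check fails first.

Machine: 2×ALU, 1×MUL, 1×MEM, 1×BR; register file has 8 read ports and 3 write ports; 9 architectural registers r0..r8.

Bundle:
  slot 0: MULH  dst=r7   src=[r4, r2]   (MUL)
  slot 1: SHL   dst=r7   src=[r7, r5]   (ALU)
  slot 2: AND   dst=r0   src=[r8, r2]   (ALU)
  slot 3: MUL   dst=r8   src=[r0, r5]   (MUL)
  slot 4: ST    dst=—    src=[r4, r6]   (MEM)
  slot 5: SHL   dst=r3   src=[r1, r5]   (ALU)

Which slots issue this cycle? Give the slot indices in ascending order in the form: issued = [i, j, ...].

issued = [0, 2, 4, 5]

slot 0 (MUL): ISSUE — free A2,Mu0,Ld1,B1 rp6 wp2
slot 1 (ALU): stall WAW — free A2,Mu0,Ld1,B1 rp6 wp2
slot 2 (ALU): ISSUE — free A1,Mu0,Ld1,B1 rp4 wp1
slot 3 (MUL): stall FU — free A1,Mu0,Ld1,B1 rp4 wp1
slot 4 (MEM): ISSUE — free A1,Mu0,Ld0,B1 rp2 wp1
slot 5 (ALU): ISSUE — free A0,Mu0,Ld0,B1 rp0 wp0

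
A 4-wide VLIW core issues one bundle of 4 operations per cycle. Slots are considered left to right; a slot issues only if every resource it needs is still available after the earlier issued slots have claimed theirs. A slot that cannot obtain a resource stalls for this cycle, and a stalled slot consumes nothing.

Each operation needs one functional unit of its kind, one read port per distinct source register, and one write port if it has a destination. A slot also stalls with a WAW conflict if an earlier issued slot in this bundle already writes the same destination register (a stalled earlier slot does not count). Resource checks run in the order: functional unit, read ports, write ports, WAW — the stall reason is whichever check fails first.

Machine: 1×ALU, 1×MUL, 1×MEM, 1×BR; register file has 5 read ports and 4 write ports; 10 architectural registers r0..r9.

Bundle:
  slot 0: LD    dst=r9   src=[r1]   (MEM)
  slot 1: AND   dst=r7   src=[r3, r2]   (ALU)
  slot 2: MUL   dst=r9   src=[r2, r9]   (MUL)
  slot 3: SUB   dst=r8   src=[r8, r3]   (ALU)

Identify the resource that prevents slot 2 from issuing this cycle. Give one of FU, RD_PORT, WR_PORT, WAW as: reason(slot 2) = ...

reason(slot 2) = WAW

(0) want 1×MEM +1rd +1wr — yes → AL1|MU1|ME0|BR1|rd4|wr3
(1) want 1×ALU +2rd +1wr — yes → AL0|MU1|ME0|BR1|rd2|wr2
(2) want 1×MUL +2rd +1wr — WAW → AL0|MU1|ME0|BR1|rd2|wr2
(3) want 1×ALU +2rd +1wr — FU → AL0|MU1|ME0|BR1|rd2|wr2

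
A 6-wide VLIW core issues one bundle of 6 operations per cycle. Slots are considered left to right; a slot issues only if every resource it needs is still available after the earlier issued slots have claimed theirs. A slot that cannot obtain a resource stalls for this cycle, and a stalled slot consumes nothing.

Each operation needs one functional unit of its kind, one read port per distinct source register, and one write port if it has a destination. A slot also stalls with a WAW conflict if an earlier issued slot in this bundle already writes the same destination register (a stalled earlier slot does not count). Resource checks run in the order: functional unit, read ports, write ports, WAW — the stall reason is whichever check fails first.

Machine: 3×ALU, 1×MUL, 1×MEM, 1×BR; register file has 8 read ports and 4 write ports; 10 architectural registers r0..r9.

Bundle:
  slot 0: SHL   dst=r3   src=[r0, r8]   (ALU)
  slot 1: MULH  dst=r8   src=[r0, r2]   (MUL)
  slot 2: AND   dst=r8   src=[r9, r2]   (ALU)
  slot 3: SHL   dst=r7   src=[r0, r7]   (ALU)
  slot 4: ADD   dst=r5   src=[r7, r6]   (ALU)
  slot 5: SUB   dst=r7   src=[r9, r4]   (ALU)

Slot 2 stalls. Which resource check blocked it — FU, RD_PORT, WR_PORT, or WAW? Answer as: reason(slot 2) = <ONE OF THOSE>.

#0 ALU src=r0,r8 dispatched  <A:2 Mu:1 Ld:1 B:1 rd:6 wr:3>
#1 MUL src=r0,r2 dispatched  <A:2 Mu:0 Ld:1 B:1 rd:4 wr:2>
#2 ALU src=r9,r2 held:WAW  <A:2 Mu:0 Ld:1 B:1 rd:4 wr:2>
#3 ALU src=r0,r7 dispatched  <A:1 Mu:0 Ld:1 B:1 rd:2 wr:1>
#4 ALU src=r7,r6 dispatched  <A:0 Mu:0 Ld:1 B:1 rd:0 wr:0>
#5 ALU src=r9,r4 held:FU  <A:0 Mu:0 Ld:1 B:1 rd:0 wr:0>

reason(slot 2) = WAW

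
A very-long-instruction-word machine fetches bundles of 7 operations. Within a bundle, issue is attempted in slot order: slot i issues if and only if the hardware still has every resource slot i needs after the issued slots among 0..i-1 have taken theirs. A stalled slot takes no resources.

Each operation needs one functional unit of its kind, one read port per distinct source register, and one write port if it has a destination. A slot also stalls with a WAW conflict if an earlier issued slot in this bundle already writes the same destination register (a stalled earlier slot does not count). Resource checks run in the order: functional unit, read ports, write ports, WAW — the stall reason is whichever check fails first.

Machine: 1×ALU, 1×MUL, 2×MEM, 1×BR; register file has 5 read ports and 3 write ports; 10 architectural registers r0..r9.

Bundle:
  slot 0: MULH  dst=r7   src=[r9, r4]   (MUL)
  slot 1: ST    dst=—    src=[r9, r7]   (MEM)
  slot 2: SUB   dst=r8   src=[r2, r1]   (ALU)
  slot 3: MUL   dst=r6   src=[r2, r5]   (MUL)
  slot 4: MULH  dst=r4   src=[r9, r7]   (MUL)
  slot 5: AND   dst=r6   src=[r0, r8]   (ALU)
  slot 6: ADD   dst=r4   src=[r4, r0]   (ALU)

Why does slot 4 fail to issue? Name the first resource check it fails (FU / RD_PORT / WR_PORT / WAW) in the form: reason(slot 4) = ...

  0. MUL→r7 ⇒ go  {1A/0Mu/2Ld/1B | 3r 2w}
  1. MEM ⇒ go  {1A/0Mu/1Ld/1B | 1r 2w}
  2. ALU→r8 ⇒ no(RD_PORT)  {1A/0Mu/1Ld/1B | 1r 2w}
  3. MUL→r6 ⇒ no(FU)  {1A/0Mu/1Ld/1B | 1r 2w}
  4. MUL→r4 ⇒ no(FU)  {1A/0Mu/1Ld/1B | 1r 2w}
  5. ALU→r6 ⇒ no(RD_PORT)  {1A/0Mu/1Ld/1B | 1r 2w}
  6. ALU→r4 ⇒ no(RD_PORT)  {1A/0Mu/1Ld/1B | 1r 2w}

reason(slot 4) = FU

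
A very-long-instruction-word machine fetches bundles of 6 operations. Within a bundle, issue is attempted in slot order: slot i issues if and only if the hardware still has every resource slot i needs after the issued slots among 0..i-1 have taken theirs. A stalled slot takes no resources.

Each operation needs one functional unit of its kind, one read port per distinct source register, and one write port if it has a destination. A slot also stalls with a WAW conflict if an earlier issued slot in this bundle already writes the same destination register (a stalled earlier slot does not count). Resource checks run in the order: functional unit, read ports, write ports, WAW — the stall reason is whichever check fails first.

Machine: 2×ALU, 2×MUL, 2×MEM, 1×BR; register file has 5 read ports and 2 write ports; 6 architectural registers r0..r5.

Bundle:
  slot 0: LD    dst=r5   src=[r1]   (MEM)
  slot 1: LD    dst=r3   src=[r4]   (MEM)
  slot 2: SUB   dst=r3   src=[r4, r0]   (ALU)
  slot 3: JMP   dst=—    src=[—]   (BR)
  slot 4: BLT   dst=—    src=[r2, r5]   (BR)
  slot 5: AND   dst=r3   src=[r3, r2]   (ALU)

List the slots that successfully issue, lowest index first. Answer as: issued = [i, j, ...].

issued = [0, 1, 3]

#0 MEM src=r1 dispatched  <A:2 Mu:2 Ld:1 B:1 rd:4 wr:1>
#1 MEM src=r4 dispatched  <A:2 Mu:2 Ld:0 B:1 rd:3 wr:0>
#2 ALU src=r4,r0 held:WR_PORT  <A:2 Mu:2 Ld:0 B:1 rd:3 wr:0>
#3 BR src=- dispatched  <A:2 Mu:2 Ld:0 B:0 rd:3 wr:0>
#4 BR src=r2,r5 held:FU  <A:2 Mu:2 Ld:0 B:0 rd:3 wr:0>
#5 ALU src=r3,r2 held:WR_PORT  <A:2 Mu:2 Ld:0 B:0 rd:3 wr:0>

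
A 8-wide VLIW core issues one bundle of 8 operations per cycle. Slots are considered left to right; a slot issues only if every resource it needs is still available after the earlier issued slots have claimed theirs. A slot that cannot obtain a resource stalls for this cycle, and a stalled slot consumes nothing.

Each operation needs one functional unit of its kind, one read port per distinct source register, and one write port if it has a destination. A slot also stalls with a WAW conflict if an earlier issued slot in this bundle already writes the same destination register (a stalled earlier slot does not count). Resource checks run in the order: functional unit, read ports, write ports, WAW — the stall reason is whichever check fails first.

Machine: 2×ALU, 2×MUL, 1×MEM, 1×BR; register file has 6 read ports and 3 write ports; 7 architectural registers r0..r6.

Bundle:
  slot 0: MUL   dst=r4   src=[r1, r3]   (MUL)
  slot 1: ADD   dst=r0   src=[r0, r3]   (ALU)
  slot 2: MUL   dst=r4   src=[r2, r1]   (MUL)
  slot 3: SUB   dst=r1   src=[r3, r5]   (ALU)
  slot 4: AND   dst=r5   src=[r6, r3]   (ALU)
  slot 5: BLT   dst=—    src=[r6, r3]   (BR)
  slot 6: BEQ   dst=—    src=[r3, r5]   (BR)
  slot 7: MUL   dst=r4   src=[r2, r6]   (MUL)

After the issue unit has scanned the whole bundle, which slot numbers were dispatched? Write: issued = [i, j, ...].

issued = [0, 1, 3]

#0 MUL src=r1,r3 dispatched  <A:2 Mu:1 Ld:1 B:1 rd:4 wr:2>
#1 ALU src=r0,r3 dispatched  <A:1 Mu:1 Ld:1 B:1 rd:2 wr:1>
#2 MUL src=r2,r1 held:WAW  <A:1 Mu:1 Ld:1 B:1 rd:2 wr:1>
#3 ALU src=r3,r5 dispatched  <A:0 Mu:1 Ld:1 B:1 rd:0 wr:0>
#4 ALU src=r6,r3 held:FU  <A:0 Mu:1 Ld:1 B:1 rd:0 wr:0>
#5 BR src=r6,r3 held:RD_PORT  <A:0 Mu:1 Ld:1 B:1 rd:0 wr:0>
#6 BR src=r3,r5 held:RD_PORT  <A:0 Mu:1 Ld:1 B:1 rd:0 wr:0>
#7 MUL src=r2,r6 held:RD_PORT  <A:0 Mu:1 Ld:1 B:1 rd:0 wr:0>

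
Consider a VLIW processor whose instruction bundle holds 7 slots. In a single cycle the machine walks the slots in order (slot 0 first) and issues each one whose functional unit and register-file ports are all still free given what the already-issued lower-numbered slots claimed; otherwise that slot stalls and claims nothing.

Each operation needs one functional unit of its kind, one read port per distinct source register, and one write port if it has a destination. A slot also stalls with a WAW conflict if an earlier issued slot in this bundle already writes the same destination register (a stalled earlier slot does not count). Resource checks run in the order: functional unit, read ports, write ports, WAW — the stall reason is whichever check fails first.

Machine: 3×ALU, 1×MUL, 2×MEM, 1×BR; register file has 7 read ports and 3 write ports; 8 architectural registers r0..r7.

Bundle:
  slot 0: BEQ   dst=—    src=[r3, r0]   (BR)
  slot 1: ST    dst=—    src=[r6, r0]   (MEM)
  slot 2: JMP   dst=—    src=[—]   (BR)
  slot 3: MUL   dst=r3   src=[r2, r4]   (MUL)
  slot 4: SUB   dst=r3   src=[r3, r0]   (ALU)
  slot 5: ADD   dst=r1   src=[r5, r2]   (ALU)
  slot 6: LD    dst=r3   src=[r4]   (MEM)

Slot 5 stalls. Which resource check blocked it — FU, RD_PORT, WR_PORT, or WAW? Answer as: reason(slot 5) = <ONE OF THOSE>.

slot 0 (BR): ISSUE — free A3,Mu1,Ld2,B0 rp5 wp3
slot 1 (MEM): ISSUE — free A3,Mu1,Ld1,B0 rp3 wp3
slot 2 (BR): stall FU — free A3,Mu1,Ld1,B0 rp3 wp3
slot 3 (MUL): ISSUE — free A3,Mu0,Ld1,B0 rp1 wp2
slot 4 (ALU): stall RD_PORT — free A3,Mu0,Ld1,B0 rp1 wp2
slot 5 (ALU): stall RD_PORT — free A3,Mu0,Ld1,B0 rp1 wp2
slot 6 (MEM): stall WAW — free A3,Mu0,Ld1,B0 rp1 wp2

reason(slot 5) = RD_PORT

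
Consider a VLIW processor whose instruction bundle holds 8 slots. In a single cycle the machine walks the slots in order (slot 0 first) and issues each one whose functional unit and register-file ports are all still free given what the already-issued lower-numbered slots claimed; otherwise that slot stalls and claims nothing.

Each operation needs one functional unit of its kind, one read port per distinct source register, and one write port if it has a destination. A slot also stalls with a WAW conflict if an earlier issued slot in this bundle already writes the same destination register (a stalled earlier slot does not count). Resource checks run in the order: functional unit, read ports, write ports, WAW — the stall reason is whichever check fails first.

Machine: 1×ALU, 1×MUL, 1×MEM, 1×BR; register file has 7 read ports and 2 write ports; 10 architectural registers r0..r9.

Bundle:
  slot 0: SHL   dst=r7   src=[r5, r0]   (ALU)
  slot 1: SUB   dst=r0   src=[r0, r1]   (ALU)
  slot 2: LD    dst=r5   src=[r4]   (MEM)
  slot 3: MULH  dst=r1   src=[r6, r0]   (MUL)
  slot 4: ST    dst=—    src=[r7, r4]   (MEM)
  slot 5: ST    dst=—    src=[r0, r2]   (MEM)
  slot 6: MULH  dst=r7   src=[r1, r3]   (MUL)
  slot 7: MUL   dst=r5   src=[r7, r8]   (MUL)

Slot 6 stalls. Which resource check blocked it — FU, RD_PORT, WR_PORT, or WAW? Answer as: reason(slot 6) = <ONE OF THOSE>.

slot 0 (ALU): ISSUE — free A0,Mu1,Ld1,B1 rp5 wp1
slot 1 (ALU): stall FU — free A0,Mu1,Ld1,B1 rp5 wp1
slot 2 (MEM): ISSUE — free A0,Mu1,Ld0,B1 rp4 wp0
slot 3 (MUL): stall WR_PORT — free A0,Mu1,Ld0,B1 rp4 wp0
slot 4 (MEM): stall FU — free A0,Mu1,Ld0,B1 rp4 wp0
slot 5 (MEM): stall FU — free A0,Mu1,Ld0,B1 rp4 wp0
slot 6 (MUL): stall WR_PORT — free A0,Mu1,Ld0,B1 rp4 wp0
slot 7 (MUL): stall WR_PORT — free A0,Mu1,Ld0,B1 rp4 wp0

reason(slot 6) = WR_PORT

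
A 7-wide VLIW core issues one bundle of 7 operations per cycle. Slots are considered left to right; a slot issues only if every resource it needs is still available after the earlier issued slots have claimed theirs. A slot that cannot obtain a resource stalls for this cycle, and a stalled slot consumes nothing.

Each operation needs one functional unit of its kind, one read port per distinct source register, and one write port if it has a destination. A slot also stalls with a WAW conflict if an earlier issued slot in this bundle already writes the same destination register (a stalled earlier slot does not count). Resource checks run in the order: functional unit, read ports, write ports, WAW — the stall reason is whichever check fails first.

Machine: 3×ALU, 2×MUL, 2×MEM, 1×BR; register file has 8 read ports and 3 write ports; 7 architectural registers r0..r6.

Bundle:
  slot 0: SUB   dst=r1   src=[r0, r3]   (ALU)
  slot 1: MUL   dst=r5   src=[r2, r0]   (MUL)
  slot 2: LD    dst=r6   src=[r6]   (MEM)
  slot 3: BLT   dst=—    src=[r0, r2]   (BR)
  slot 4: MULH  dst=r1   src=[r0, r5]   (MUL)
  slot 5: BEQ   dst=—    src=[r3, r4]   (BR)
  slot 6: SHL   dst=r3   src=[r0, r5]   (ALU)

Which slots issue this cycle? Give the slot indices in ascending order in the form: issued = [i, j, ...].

issued = [0, 1, 2, 3]

slot 0 (ALU): ISSUE — free A2,Mu2,Ld2,B1 rp6 wp2
slot 1 (MUL): ISSUE — free A2,Mu1,Ld2,B1 rp4 wp1
slot 2 (MEM): ISSUE — free A2,Mu1,Ld1,B1 rp3 wp0
slot 3 (BR): ISSUE — free A2,Mu1,Ld1,B0 rp1 wp0
slot 4 (MUL): stall RD_PORT — free A2,Mu1,Ld1,B0 rp1 wp0
slot 5 (BR): stall FU — free A2,Mu1,Ld1,B0 rp1 wp0
slot 6 (ALU): stall RD_PORT — free A2,Mu1,Ld1,B0 rp1 wp0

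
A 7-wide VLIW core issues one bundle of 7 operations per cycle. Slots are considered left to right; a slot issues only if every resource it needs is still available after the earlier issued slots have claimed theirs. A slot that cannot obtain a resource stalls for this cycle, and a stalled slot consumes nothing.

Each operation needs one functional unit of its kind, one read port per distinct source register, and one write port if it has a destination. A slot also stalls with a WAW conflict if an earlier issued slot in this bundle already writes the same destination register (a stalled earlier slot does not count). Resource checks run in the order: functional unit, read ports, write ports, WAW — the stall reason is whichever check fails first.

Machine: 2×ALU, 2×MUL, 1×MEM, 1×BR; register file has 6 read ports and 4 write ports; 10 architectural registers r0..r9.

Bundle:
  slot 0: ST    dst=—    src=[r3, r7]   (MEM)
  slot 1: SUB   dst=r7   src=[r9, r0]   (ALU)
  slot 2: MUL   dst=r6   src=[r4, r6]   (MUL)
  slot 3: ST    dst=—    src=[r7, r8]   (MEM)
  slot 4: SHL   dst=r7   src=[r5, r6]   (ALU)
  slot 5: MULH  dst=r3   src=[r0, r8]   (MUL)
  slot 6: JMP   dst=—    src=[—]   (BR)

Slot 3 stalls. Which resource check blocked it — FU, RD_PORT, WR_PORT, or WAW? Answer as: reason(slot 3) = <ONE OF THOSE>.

slot 0 (MEM): ISSUE — free A2,Mu2,Ld0,B1 rp4 wp4
slot 1 (ALU): ISSUE — free A1,Mu2,Ld0,B1 rp2 wp3
slot 2 (MUL): ISSUE — free A1,Mu1,Ld0,B1 rp0 wp2
slot 3 (MEM): stall FU — free A1,Mu1,Ld0,B1 rp0 wp2
slot 4 (ALU): stall RD_PORT — free A1,Mu1,Ld0,B1 rp0 wp2
slot 5 (MUL): stall RD_PORT — free A1,Mu1,Ld0,B1 rp0 wp2
slot 6 (BR): ISSUE — free A1,Mu1,Ld0,B0 rp0 wp2

reason(slot 3) = FU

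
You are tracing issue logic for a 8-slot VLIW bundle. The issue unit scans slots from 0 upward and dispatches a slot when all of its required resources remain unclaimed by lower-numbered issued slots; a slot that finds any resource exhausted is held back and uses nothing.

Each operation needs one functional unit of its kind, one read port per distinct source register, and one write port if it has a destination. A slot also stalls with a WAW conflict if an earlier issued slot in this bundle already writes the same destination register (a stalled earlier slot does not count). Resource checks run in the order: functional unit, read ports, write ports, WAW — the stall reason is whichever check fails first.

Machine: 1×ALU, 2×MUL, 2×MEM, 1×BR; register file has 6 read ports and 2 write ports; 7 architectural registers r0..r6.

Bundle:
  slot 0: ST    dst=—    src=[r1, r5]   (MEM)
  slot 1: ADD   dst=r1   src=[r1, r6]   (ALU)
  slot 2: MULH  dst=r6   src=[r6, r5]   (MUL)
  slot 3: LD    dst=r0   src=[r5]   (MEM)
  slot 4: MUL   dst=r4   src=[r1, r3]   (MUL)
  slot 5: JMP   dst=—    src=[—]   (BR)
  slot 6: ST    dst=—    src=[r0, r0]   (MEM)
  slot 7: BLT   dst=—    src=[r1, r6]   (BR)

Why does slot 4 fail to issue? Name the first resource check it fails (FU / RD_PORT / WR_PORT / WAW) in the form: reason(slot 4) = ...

  0. MEM ⇒ go  {1A/2Mu/1Ld/1B | 4r 2w}
  1. ALU→r1 ⇒ go  {0A/2Mu/1Ld/1B | 2r 1w}
  2. MUL→r6 ⇒ go  {0A/1Mu/1Ld/1B | 0r 0w}
  3. MEM→r0 ⇒ no(RD_PORT)  {0A/1Mu/1Ld/1B | 0r 0w}
  4. MUL→r4 ⇒ no(RD_PORT)  {0A/1Mu/1Ld/1B | 0r 0w}
  5. BR ⇒ go  {0A/1Mu/1Ld/0B | 0r 0w}
  6. MEM ⇒ no(RD_PORT)  {0A/1Mu/1Ld/0B | 0r 0w}
  7. BR ⇒ no(FU)  {0A/1Mu/1Ld/0B | 0r 0w}

reason(slot 4) = RD_PORT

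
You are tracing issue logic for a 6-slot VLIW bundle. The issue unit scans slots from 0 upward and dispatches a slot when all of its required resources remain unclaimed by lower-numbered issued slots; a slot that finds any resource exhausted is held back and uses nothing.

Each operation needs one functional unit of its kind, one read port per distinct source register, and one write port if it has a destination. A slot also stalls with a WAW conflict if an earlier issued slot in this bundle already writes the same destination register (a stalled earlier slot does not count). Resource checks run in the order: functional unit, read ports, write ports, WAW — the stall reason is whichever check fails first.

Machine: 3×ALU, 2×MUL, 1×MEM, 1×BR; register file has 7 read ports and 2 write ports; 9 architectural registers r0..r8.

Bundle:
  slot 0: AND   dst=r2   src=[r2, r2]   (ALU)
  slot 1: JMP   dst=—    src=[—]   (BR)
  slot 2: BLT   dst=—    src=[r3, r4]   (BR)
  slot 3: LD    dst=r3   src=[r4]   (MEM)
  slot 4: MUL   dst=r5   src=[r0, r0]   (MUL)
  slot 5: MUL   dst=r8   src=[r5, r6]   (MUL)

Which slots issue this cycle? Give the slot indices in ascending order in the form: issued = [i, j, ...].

issued = [0, 1, 3]

(0) want 1×ALU +1rd +1wr — yes → AL2|MU2|ME1|BR1|rd6|wr1
(1) want 1×BR +0rd +0wr — yes → AL2|MU2|ME1|BR0|rd6|wr1
(2) want 1×BR +2rd +0wr — FU → AL2|MU2|ME1|BR0|rd6|wr1
(3) want 1×MEM +1rd +1wr — yes → AL2|MU2|ME0|BR0|rd5|wr0
(4) want 1×MUL +1rd +1wr — WR_PORT → AL2|MU2|ME0|BR0|rd5|wr0
(5) want 1×MUL +2rd +1wr — WR_PORT → AL2|MU2|ME0|BR0|rd5|wr0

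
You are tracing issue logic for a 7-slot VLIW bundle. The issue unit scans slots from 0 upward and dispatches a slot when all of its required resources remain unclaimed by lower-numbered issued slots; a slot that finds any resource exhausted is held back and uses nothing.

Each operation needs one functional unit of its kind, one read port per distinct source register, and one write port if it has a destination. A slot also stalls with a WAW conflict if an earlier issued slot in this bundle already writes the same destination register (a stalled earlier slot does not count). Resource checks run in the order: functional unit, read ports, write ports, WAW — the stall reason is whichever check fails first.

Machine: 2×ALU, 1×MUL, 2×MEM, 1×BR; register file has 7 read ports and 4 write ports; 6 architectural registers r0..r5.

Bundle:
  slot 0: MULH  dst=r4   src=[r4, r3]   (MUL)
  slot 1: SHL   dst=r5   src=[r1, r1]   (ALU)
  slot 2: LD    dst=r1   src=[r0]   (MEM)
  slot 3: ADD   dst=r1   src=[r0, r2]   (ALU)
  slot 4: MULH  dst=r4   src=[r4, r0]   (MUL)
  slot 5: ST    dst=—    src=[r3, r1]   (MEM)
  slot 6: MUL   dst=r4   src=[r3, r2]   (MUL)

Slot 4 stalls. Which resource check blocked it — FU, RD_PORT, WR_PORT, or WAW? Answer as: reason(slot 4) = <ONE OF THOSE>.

reason(slot 4) = FU

slot 0 (MUL): ISSUE — free A2,Mu0,Ld2,B1 rp5 wp3
slot 1 (ALU): ISSUE — free A1,Mu0,Ld2,B1 rp4 wp2
slot 2 (MEM): ISSUE — free A1,Mu0,Ld1,B1 rp3 wp1
slot 3 (ALU): stall WAW — free A1,Mu0,Ld1,B1 rp3 wp1
slot 4 (MUL): stall FU — free A1,Mu0,Ld1,B1 rp3 wp1
slot 5 (MEM): ISSUE — free A1,Mu0,Ld0,B1 rp1 wp1
slot 6 (MUL): stall FU — free A1,Mu0,Ld0,B1 rp1 wp1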